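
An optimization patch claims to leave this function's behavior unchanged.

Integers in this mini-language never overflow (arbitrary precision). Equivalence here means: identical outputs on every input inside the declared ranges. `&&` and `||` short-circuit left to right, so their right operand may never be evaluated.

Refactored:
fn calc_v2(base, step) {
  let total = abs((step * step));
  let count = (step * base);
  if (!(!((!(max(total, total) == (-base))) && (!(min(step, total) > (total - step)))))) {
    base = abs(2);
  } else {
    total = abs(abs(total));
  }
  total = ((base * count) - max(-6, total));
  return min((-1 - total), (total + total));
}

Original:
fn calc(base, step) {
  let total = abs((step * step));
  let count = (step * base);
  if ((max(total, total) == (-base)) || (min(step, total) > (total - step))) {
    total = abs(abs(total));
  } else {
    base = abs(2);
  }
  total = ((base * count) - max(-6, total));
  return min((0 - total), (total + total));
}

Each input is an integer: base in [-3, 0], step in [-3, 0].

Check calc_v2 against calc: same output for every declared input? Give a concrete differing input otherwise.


Consider the input base=-3, step=-3.
calc: total := 9 | count := 9 | ((max(total, total) == (-base)) || (min(step, total) > (total - step))): false | base := 2 | total := 9 | result -9
calc_v2: total := 9 | count := 9 | (!(!((!(max(total, total) == (-base))) && (!(min(step, total) > (total - step)))))): true | base := 2 | total := 9 | result -10
-9 vs -10 — the two versions disagree here.
verdict: not equivalent; witness: base=-3, step=-3


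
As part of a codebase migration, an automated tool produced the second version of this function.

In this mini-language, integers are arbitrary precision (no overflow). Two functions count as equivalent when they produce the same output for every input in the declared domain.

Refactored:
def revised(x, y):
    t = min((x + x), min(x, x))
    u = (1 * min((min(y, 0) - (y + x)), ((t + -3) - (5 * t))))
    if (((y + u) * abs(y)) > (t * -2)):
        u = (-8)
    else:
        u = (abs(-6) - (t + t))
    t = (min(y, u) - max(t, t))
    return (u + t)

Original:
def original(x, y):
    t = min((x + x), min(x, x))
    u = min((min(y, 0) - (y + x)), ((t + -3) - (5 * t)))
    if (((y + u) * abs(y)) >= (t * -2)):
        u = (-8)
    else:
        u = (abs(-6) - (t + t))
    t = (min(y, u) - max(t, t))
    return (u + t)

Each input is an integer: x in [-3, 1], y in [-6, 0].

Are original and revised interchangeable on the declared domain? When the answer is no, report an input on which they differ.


At x=0, y=0: original gives -16, revised gives 6.
verdict: not equivalent; witness: x=0, y=0


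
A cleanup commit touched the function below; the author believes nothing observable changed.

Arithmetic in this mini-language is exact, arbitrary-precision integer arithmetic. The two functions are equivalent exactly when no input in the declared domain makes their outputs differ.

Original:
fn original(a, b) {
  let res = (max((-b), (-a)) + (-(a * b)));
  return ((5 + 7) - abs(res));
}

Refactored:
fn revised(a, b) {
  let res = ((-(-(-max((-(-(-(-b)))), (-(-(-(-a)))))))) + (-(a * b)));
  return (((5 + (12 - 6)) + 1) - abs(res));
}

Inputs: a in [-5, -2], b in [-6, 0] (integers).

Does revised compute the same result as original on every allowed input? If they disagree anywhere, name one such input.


There is a counterexample at a=-5, b=-6: -12 on one side, -13 on the other.
original: res=-24, then returns -12
revised: res=-25, then returns -13
verdict: not equivalent; witness: a=-5, b=-6


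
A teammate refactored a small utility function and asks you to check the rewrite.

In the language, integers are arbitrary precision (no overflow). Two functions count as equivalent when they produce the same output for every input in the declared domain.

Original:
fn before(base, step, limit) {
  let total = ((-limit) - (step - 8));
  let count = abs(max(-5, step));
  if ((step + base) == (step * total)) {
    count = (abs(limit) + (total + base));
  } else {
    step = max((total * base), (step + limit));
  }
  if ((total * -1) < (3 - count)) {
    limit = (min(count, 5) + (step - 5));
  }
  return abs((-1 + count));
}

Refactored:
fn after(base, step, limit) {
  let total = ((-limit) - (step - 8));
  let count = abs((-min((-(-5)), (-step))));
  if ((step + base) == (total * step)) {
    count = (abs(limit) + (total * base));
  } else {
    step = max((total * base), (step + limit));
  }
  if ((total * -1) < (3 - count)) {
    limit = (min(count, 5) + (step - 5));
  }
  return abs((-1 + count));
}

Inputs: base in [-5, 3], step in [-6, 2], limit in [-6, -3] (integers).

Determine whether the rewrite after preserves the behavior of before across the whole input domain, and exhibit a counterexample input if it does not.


Try base=0, step=0, limit=-6.
before: total = 14; count = 0; ((step + base) == (step * total)) -> true; count = 20; ((total * -1) < (3 - count)) -> false; return 19
after: total = 14; count = 0; ((step + base) == (total * step)) -> true; count = 6; ((total * -1) < (3 - count)) -> true; limit = 0; return 5
19 vs 5 — the two versions disagree here.
verdict: not equivalent; witness: base=0, step=0, limit=-6


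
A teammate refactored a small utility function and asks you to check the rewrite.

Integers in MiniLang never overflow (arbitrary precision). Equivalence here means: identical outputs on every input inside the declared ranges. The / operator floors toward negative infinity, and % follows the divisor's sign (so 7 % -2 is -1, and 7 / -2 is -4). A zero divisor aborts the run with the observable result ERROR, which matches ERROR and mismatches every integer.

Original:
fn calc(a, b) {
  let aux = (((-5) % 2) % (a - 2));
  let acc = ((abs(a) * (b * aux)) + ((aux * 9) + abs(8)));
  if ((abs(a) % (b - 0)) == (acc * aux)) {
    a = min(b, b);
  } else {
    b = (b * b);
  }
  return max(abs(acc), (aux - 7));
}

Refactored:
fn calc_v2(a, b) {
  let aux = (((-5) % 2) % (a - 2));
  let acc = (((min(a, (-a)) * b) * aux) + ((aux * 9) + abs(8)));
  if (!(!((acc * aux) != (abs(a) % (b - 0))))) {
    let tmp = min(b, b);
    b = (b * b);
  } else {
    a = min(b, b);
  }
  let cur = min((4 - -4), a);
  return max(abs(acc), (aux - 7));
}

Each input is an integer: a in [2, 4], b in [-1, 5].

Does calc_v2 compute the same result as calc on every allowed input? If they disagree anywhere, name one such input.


Evaluate both at a=4, b=-1.
calc: aux=1, then acc=13, then ((abs(a) % (b - 0)) == (acc * aux)) is false, then b=1, then returns 13
calc_v2: aux=1, then acc=21, then (!(!((acc * aux) != (abs(a) % (b - 0))))) is true, then tmp=-1, then b=1, then cur=4, then returns 21
13 and 21 differ, so these are not the same function on this domain.
verdict: not equivalent; witness: a=4, b=-1


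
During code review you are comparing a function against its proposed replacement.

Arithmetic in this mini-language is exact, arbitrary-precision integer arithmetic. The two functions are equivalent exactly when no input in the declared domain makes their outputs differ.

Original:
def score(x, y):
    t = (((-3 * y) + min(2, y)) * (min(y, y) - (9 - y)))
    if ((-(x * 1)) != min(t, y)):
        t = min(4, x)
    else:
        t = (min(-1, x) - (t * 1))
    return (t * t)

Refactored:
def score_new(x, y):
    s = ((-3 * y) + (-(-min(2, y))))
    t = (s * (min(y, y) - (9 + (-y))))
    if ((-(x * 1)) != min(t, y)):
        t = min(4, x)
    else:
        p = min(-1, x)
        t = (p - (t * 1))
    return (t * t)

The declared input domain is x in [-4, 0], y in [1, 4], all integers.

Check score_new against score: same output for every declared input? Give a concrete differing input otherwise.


The two versions differ — the changes include arithmetic usage differs; also statement counts differ; also local variable names differ.
Tracing x=-3, y=2: score: t=20, then ((-(x * 1)) != min(t, y)) is true, then t=-3, then returns 9 | score_new: s=-4, then t=20, then ((-(x * 1)) != min(t, y)) is true, then t=-3, then returns 9 — matching result 9.
Across all 20 domain points the two functions coincide.
verdict: equivalent


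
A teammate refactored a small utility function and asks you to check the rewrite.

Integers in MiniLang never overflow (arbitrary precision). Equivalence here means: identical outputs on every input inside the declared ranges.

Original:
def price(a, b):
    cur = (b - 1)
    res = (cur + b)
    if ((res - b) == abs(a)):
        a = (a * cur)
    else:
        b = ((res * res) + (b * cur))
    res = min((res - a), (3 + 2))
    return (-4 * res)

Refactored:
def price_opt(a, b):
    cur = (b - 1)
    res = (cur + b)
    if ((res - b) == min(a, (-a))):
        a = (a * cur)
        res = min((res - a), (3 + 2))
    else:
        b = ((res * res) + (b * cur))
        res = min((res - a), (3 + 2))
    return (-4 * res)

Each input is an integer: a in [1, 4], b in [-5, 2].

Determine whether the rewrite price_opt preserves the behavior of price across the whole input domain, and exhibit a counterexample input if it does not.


At a=1, b=0: price gives 8, price_opt gives 0.
verdict: not equivalent; witness: a=1, b=0


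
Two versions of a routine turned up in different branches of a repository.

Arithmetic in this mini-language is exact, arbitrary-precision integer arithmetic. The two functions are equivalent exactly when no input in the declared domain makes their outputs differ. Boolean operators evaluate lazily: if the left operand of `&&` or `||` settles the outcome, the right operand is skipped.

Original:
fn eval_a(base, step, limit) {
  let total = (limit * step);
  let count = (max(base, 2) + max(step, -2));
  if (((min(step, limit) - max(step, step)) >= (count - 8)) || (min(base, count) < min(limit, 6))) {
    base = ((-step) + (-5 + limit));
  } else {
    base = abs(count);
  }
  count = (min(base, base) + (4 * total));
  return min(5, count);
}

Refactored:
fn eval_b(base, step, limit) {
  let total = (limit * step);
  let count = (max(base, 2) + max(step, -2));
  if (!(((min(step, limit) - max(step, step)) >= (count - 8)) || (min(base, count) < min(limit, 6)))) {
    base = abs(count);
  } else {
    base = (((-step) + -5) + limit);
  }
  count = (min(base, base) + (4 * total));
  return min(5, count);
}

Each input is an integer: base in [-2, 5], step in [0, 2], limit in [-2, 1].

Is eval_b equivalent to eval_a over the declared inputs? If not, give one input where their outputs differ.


This is a faithful refactor — boolean connective usage differs, but the computed results match everywhere.
Tracing base=4, step=1, limit=-1: eval_a: total=-1, then count=5, then (((min(step, limit) - max(step, step)) >= (count - 8)) || (min(base, count) < min(limit, 6))) is true, then base=-7, then count=-11, then returns -11 | eval_b: total=-1, then count=5, then (!(((min(step, limit) - max(step, step)) >= (count - 8)) || (min(base, count) < min(limit, 6)))) is false, then base=-7, then count=-11, then returns -11 — matching result -11.
An exhaustive pass over the 96 declared inputs shows identical outputs.
verdict: equivalent


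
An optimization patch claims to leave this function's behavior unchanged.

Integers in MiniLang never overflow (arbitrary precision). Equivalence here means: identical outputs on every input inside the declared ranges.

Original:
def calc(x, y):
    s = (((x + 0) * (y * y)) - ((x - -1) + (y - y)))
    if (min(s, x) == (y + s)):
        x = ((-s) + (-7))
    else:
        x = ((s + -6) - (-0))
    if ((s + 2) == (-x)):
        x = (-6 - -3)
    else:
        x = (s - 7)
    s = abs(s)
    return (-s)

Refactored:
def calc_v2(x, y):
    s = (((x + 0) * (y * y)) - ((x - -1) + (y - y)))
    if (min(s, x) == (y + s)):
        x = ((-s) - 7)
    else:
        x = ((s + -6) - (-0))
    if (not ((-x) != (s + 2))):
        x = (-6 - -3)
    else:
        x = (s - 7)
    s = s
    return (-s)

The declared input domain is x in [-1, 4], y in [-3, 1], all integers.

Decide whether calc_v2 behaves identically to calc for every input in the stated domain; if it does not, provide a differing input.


Run the pair on x=-1, y=-3.
calc: s becomes -9; next (min(s, x) == (y + s)) evaluates to false; next x becomes -15; next ((s + 2) == (-x)) evaluates to false; next x becomes -16; next s becomes 9; next final value -9
calc_v2: s becomes -9; next (min(s, x) == (y + s)) evaluates to false; next x becomes -15; next (not ((-x) != (s + 2))) evaluates to false; next x becomes -16; next s becomes -9; next final value 9
-9 != 9, so the rewrite changes behavior.
verdict: not equivalent; witness: x=-1, y=-3


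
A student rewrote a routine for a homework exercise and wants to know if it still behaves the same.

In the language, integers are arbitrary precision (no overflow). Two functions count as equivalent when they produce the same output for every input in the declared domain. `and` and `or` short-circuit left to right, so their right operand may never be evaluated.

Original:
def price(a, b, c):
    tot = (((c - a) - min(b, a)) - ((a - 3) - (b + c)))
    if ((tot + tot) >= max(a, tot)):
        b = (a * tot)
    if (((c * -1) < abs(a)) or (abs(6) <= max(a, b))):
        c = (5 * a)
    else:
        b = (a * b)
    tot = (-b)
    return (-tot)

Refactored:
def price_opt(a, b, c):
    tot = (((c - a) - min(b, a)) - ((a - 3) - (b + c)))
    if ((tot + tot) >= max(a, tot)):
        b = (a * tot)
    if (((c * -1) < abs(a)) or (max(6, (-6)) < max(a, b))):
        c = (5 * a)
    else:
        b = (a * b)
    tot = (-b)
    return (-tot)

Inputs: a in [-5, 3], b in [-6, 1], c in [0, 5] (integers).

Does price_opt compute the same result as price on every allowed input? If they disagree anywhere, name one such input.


Equivalent. Whatever the rewrite altered, no input in the stated domain can expose a difference.
Checked all 432 inputs in the declared domain: the outputs agree on every one.
As a probe, take a=-5, b=-5, c=4: price runs tot := 21 | ((tot + tot) >= max(a, tot)): true | b := -105 | (((c * -1) < abs(a)) or (abs(6) <= max(a, b))): true | c := -25 | tot := 105 | result -105; price_opt runs tot := 21 | ((tot + tot) >= max(a, tot)): true | b := -105 | (((c * -1) < abs(a)) or (max(6, (-6)) < max(a, b))): true | c := -25 | tot := 105 | result -105; both end at -105.
verdict: equivalent


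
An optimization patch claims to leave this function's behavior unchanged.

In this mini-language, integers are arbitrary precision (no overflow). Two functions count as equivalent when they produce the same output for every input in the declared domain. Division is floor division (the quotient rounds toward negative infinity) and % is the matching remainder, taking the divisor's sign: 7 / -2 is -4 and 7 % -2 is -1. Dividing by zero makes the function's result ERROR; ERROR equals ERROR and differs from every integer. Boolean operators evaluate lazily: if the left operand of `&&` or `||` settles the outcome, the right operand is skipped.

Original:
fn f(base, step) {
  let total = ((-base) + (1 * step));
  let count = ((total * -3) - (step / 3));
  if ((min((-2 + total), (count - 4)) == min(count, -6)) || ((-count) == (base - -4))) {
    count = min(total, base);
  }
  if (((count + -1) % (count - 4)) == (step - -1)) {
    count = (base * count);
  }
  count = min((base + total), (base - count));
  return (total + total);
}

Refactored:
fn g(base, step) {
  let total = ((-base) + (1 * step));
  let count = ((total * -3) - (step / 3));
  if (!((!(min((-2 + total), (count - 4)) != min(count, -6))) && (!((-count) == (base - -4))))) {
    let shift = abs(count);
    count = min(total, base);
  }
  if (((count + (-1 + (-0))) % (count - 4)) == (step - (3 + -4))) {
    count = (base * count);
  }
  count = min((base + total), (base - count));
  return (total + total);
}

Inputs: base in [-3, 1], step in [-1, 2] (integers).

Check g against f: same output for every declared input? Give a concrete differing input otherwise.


These are not equivalent — on base=0, step=-1 the outputs split (ERROR vs -2).
f: total = -1; count = 4; ((min((-2 + total), (count - 4)) == min(count, -6)) || ((-count) == (base - -4))) -> false; division by zero -> ERROR
g: total = -1; count = 4; (!((!(min((-2 + total), (count - 4)) != min(count, -6))) && (!((-count) == (base - -4))))) -> true; shift = 4; count = -1; (((count + (-1 + (-0))) % (count - 4)) == (step - (3 + -4))) -> false; count = -1; return -2
verdict: not equivalent; witness: base=0, step=-1


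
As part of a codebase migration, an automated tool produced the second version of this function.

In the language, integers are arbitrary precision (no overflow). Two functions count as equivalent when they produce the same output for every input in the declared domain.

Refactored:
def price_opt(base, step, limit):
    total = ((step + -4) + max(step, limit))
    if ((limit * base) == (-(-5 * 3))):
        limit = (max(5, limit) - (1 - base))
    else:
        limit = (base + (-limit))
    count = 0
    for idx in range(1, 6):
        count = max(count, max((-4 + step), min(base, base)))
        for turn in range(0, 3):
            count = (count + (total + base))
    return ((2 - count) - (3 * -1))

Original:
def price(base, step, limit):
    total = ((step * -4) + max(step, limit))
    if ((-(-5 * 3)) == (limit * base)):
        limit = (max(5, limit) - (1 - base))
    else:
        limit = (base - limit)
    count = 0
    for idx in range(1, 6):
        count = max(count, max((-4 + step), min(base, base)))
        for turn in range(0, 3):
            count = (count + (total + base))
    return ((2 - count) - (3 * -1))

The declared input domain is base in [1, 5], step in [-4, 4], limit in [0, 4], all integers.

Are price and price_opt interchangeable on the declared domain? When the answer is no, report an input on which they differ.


The rewrite breaks on base=1, step=-4, limit=0, where the results are -251 and 25.
price: total=16, then ((-(-5 * 3)) == (limit * base)) is false, then limit=1, then count=0, then (idx=1), then count=1, then (turn=0), then count=18, then (turn=1), then count=35, then (turn=2), then count=52, then (idx=2), then count=52, then (turn=0), then count=69, then (turn=1), then count=86, then (turn=2), then count=103, then (idx=3), then count=103, then (turn=0), then count=120, then (turn=1), then count=137, then (turn=2), then count=154, then (idx=4), then count=154, then (turn=0), then count=171, then (turn=1), then count=188, then (turn=2), then count=205, then (idx=5), then count=205, then (turn=0), then count=222, then (turn=1), then count=239, then (turn=2), then count=256, then returns -251
price_opt: total=-8, then ((limit * base) == (-(-5 * 3))) is false, then limit=1, then count=0, then (idx=1), then count=1, then (turn=0), then count=-6, then (turn=1), then count=-13, then (turn=2), then count=-20, then (idx=2), then count=1, then (turn=0), then count=-6, then (turn=1), then count=-13, then (turn=2), then count=-20, then (idx=3), then count=1, then (turn=0), then count=-6, then (turn=1), then count=-13, then (turn=2), then count=-20, then (idx=4), then count=1, then (turn=0), then count=-6, then (turn=1), then count=-13, then (turn=2), then count=-20, then (idx=5), then count=1, then (turn=0), then count=-6, then (turn=1), then count=-13, then (turn=2), then count=-20, then returns 25
verdict: not equivalent; witness: base=1, step=-4, limit=0


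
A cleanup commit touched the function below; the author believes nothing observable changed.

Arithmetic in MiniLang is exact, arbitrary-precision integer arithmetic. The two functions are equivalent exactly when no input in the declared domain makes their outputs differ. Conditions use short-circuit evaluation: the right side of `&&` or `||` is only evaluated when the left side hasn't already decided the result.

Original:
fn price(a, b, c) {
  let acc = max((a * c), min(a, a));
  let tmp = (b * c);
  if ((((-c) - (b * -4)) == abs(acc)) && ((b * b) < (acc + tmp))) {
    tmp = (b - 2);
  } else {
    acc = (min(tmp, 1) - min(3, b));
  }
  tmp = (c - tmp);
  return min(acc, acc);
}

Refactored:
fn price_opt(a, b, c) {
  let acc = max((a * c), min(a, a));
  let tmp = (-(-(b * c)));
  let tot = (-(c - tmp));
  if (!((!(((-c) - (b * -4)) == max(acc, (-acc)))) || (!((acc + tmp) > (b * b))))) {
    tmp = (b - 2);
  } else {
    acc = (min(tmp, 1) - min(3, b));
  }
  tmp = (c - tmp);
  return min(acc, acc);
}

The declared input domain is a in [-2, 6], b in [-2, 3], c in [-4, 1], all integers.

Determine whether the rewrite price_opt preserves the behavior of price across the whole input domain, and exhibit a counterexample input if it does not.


Equivalent — the differences include min/max/abs usage differs; statement counts differ; local variable names differ; arithmetic usage differs; comparison usage differs; boolean connective usage differs, yet no declared input distinguishes the two.
As a probe, take a=-2, b=3, c=-2: price runs acc becomes 4; next tmp becomes -6; next ((((-c) - (b * -4)) == abs(acc)) && ((b * b) < (acc + tmp))) evaluates to false; next acc becomes -9; next tmp becomes 4; next final value -9; price_opt runs acc becomes 4; next tmp becomes -6; next tot becomes -4; next (!((!(((-c) - (b * -4)) == max(acc, (-acc)))) || (!((acc + tmp) > (b * b))))) evaluates to false; next acc becomes -9; next tmp becomes 4; next final value -9; both end at -9.
An exhaustive pass over the 324 declared inputs shows identical outputs.
verdict: equivalent


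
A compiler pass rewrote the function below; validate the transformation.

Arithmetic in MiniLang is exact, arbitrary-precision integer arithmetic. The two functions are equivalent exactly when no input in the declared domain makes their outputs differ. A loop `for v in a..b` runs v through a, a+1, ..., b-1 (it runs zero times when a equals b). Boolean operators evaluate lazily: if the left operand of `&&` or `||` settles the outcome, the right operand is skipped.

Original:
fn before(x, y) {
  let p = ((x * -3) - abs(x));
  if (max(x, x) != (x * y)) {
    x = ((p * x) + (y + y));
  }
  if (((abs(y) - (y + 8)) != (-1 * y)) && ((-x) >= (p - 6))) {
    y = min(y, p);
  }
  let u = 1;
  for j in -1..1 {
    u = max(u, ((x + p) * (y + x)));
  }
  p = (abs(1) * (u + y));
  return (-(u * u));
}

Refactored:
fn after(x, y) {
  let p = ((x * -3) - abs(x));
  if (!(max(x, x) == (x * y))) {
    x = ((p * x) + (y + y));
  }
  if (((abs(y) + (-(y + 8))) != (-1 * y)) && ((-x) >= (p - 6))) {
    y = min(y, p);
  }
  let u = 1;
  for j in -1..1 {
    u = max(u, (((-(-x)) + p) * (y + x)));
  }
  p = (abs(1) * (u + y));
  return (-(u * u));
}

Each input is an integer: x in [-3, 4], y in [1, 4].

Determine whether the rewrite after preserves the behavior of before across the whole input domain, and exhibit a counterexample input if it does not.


Equivalent — the differences include comparison usage differs; also boolean connective usage differs; also arithmetic usage differs, yet no declared input distinguishes the two.
Tracing x=-3, y=1: before: p = 6; (max(x, x) != (x * y)) -> false; (((abs(y) - (y + 8)) != (-1 * y)) && ((-x) >= (p - 6))) -> true; y = 1; u = 1; [j=-1]; u = 1; [j=0]; u = 1; p = 2; return -1 | after: p = 6; (!(max(x, x) == (x * y))) -> false; (((abs(y) + (-(y + 8))) != (-1 * y)) && ((-x) >= (p - 6))) -> true; y = 1; u = 1; [j=-1]; u = 1; [j=0]; u = 1; p = 2; return -1 — matching result -1.
Across all 32 domain points the two functions coincide.
verdict: equivalent


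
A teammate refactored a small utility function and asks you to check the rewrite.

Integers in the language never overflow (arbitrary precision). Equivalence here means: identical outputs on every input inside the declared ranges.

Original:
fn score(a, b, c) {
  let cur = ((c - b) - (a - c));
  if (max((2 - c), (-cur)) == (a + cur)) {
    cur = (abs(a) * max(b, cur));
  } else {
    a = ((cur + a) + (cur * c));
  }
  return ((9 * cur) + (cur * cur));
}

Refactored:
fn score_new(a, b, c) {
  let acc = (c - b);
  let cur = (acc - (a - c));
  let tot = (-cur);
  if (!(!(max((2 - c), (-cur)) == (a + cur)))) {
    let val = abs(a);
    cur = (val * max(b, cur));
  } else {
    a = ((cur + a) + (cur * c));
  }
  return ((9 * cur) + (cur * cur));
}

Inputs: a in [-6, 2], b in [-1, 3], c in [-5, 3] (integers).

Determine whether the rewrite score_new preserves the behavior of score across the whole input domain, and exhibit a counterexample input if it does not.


The two are interchangeable: local variable names differ; and statement counts differ; and boolean connective usage differs, and every declared input agrees.
As a probe, take a=-5, b=1, c=-3: score runs cur := -2 | (max((2 - c), (-cur)) == (a + cur)): false | a := -1 | result -14; score_new runs acc := -4 | cur := -2 | tot := 2 | (!(!(max((2 - c), (-cur)) == (a + cur)))): false | a := -1 | result -14; both end at -14.
An exhaustive pass over the 405 declared inputs shows identical outputs.
verdict: equivalent


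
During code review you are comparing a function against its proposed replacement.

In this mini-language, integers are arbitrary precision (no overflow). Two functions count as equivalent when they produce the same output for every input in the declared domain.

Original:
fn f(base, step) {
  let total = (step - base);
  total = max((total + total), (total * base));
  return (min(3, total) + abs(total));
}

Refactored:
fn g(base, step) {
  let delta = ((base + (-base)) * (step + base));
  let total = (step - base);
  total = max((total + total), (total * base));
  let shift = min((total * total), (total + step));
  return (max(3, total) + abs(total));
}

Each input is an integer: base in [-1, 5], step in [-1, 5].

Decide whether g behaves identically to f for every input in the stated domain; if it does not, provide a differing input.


Not equivalent: base=-1, step=-1 separates them (0 vs 3).
f: total := 0 | total := 0 | result 0
g: delta := 0 | total := 0 | total := 0 | shift := -1 | result 3
verdict: not equivalent; witness: base=-1, step=-1


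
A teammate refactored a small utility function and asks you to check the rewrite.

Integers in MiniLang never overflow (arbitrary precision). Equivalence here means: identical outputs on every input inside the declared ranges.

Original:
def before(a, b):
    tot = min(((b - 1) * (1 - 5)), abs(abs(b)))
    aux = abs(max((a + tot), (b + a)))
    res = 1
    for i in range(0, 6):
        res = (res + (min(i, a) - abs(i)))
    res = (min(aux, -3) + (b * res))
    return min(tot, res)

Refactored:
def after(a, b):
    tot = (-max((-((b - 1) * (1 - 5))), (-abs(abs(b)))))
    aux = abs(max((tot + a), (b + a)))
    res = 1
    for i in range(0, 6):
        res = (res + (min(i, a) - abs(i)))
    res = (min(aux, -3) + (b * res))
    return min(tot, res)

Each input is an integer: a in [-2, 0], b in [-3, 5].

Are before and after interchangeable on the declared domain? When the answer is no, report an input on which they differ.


Comparing the listings, the differences include: min/max/abs usage differs.
As a probe, take a=0, b=1: before runs tot=0, then aux=1, then res=1, then (i=0), then res=1, then (i=1), then res=0, then (i=2), then res=-2, then (i=3), then res=-5, then (i=4), then res=-9, then (i=5), then res=-14, then res=-17, then returns -17; after runs tot=0, then aux=1, then res=1, then (i=0), then res=1, then (i=1), then res=0, then (i=2), then res=-2, then (i=3), then res=-5, then (i=4), then res=-9, then (i=5), then res=-14, then res=-17, then returns -17; both end at -17.
Every one of the 27 inputs gives matching results.
verdict: equivalent


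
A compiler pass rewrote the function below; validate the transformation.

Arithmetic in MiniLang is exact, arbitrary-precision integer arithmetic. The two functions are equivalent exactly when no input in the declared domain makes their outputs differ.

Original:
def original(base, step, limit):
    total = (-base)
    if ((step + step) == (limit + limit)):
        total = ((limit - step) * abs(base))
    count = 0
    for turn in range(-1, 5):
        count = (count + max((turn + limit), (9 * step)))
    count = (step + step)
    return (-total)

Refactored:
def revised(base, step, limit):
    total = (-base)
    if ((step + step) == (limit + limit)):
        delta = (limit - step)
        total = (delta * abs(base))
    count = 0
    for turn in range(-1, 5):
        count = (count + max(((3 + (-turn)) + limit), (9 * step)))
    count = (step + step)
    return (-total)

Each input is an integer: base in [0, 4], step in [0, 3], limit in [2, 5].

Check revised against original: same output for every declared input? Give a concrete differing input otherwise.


Behavior is preserved: although local variable names differ; arithmetic usage differs; statement counts differ; constant usage differs, the outputs never diverge.
As a probe, take base=3, step=1, limit=5: original runs total=-3, then ((step + step) == (limit + limit)) is false, then count=0, then (turn=-1), then count=9, then (turn=0), then count=18, then (turn=1), then count=27, then (turn=2), then count=36, then (turn=3), then count=45, then (turn=4), then count=54, then count=2, then returns 3; revised runs total=-3, then ((step + step) == (limit + limit)) is false, then count=0, then (turn=-1), then count=9, then (turn=0), then count=18, then (turn=1), then count=27, then (turn=2), then count=36, then (turn=3), then count=45, then (turn=4), then count=54, then count=2, then returns 3; both end at 3.
Checked all 80 inputs in the declared domain: the outputs agree on every one.
verdict: equivalent


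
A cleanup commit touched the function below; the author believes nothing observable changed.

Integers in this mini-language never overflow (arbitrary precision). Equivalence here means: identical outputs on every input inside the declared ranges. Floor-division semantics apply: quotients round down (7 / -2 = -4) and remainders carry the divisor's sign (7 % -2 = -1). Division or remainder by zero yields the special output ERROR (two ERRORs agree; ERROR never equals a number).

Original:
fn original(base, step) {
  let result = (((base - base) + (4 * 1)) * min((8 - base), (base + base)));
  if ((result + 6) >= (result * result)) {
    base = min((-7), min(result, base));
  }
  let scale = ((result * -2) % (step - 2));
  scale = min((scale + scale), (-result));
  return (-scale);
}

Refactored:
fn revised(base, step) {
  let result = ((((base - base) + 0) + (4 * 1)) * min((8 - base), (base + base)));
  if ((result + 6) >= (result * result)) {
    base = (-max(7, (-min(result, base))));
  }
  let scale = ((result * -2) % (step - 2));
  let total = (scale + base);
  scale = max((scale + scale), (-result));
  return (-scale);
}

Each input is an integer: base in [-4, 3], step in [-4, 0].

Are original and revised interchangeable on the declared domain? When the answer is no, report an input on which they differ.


These are not equivalent — on base=-4, step=-4 the outputs split (4 vs -32).
original: result := -32 | ((result + 6) >= (result * result)): false | scale := -2 | scale := -4 | result 4
revised: result := -32 | ((result + 6) >= (result * result)): false | scale := -2 | total := -6 | scale := 32 | result -32
verdict: not equivalent; witness: base=-4, step=-4


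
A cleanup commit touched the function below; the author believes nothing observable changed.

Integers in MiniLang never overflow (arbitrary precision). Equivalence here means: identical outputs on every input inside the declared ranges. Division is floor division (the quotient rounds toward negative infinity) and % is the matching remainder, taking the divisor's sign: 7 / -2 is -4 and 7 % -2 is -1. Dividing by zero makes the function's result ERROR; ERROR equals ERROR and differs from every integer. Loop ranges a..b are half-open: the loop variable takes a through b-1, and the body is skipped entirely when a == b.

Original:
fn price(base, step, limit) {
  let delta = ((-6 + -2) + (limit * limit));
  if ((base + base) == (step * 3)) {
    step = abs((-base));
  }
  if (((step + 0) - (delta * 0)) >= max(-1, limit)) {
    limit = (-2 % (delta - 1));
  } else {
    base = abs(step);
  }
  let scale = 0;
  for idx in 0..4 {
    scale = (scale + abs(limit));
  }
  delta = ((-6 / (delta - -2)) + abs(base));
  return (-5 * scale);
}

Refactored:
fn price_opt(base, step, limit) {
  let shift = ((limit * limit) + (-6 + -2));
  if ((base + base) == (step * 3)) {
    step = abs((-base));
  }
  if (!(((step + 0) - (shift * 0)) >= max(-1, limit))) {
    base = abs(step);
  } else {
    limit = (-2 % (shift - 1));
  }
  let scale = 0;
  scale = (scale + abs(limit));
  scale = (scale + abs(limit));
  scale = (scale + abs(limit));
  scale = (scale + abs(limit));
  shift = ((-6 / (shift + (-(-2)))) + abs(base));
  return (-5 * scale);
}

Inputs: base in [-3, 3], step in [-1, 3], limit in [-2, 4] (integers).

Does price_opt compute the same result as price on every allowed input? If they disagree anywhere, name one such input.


Side by side, the visible changes include: local variable names differ, and loop structure differs, and statement counts differ, and min/max/abs usage differs, and arithmetic usage differs, and boolean connective usage differs.
Tracing base=0, step=0, limit=3: price: delta becomes 1; next ((base + base) == (step * 3)) evaluates to true; next step becomes 0; next (((step + 0) - (delta * 0)) >= max(-1, limit)) evaluates to false; next base becomes 0; next scale becomes 0; next at idx=0:; next scale becomes 3; next at idx=1:; next scale becomes 6; next at idx=2:; next scale becomes 9; next at idx=3:; next scale becomes 12; next delta becomes -2; next final value -60 | price_opt: shift becomes 1; next ((base + base) == (step * 3)) evaluates to true; next step becomes 0; next (!(((step + 0) - (shift * 0)) >= max(-1, limit))) evaluates to true; next base becomes 0; next scale becomes 0; next scale becomes 3; next scale becomes 6; next scale becomes 9; next scale becomes 12; next shift becomes -2; next final value -60 — matching result -60.
Every one of the 245 inputs gives matching results.
verdict: equivalent


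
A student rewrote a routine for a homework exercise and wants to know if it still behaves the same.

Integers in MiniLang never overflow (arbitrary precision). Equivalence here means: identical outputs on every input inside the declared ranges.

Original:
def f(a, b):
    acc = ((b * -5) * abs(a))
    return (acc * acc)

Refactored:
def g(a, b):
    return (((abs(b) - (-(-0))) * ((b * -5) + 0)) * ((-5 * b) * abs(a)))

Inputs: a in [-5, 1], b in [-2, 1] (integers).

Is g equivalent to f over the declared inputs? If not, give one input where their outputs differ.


a=-5, b=-2 yields 2500 from f but 1000 from g.
verdict: not equivalent; witness: a=-5, b=-2


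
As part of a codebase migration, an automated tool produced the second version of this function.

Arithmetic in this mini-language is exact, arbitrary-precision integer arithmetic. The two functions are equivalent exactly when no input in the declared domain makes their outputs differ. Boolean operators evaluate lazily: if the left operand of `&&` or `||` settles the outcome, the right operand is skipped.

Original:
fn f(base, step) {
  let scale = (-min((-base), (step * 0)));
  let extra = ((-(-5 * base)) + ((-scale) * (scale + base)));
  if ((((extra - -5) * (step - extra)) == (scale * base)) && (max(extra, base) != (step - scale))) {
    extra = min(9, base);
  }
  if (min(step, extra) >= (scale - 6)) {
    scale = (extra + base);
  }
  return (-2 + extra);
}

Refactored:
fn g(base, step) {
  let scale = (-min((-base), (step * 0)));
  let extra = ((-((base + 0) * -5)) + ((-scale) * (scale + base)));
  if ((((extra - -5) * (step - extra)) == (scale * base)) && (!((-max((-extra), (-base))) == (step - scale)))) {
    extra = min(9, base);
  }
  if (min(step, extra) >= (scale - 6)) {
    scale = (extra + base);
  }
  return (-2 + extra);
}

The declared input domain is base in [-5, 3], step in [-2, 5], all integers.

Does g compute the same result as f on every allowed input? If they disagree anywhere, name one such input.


Try base=-1, step=-1.
f: scale becomes 0; next extra becomes -5; next ((((extra - -5) * (step - extra)) == (scale * base)) && (max(extra, base) != (step - scale))) evaluates to false; next (min(step, extra) >= (scale - 6)) evaluates to true; next scale becomes -6; next final value -7
g: scale becomes 0; next extra becomes -5; next ((((extra - -5) * (step - extra)) == (scale * base)) && (!((-max((-extra), (-base))) == (step - scale)))) evaluates to true; next extra becomes -1; next (min(step, extra) >= (scale - 6)) evaluates to true; next scale becomes -2; next final value -3
-7 against -3: the behavior changed.
verdict: not equivalent; witness: base=-1, step=-1


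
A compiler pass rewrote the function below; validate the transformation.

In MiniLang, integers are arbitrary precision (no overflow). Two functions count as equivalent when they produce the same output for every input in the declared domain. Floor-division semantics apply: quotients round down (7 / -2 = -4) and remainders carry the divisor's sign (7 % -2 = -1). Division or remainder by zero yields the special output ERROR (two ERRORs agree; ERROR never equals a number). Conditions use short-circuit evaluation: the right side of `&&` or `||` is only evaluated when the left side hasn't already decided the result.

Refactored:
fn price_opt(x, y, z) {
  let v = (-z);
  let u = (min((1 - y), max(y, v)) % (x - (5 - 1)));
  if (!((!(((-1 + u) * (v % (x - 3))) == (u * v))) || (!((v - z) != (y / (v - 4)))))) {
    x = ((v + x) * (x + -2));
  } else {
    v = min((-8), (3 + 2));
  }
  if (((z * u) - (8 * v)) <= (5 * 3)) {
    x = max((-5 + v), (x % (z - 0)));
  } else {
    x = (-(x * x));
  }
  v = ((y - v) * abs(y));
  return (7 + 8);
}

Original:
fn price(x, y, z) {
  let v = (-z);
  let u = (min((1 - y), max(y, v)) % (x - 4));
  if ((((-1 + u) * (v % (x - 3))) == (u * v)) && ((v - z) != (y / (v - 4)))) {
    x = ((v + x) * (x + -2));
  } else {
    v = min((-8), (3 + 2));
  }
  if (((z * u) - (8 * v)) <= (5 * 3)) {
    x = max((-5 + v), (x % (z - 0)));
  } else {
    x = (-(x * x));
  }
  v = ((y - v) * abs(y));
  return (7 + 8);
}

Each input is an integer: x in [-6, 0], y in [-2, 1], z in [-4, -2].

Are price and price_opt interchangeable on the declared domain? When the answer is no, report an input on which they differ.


Although constant usage differs, and boolean connective usage differs, and arithmetic usage differs, 84/84 inputs agree.
verdict: equivalent


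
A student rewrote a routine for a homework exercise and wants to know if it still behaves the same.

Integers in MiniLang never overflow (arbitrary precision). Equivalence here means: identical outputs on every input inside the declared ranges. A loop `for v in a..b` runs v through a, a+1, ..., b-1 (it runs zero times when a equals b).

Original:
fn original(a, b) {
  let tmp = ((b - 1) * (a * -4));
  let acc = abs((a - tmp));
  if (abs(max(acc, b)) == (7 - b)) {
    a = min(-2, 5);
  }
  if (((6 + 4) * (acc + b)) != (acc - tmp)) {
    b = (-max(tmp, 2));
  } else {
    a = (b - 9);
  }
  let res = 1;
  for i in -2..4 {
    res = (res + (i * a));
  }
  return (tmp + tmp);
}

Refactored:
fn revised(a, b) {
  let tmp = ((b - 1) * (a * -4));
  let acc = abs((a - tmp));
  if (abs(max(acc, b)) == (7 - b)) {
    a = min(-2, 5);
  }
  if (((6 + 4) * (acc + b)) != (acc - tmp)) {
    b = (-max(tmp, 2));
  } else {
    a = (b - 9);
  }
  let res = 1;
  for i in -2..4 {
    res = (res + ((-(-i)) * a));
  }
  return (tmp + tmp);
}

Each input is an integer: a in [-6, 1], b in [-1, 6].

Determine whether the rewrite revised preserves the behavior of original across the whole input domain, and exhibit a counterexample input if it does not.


Behavior is preserved: although same computation, different form, the outputs never diverge.
Spot check at a=-1, b=3 — original: tmp = 8; acc = 9; (abs(max(acc, b)) == (7 - b)) -> false; (((6 + 4) * (acc + b)) != (acc - tmp)) -> true; b = -8; res = 1; [i=-2]; res = 3; [i=-1]; res = 4; [i=0]; res = 4; [i=1]; res = 3; [i=2]; res = 1; [i=3]; res = -2; return 16. revised: tmp = 8; acc = 9; (abs(max(acc, b)) == (7 - b)) -> false; (((6 + 4) * (acc + b)) != (acc - tmp)) -> true; b = -8; res = 1; [i=-2]; res = 3; [i=-1]; res = 4; [i=0]; res = 4; [i=1]; res = 3; [i=2]; res = 1; [i=3]; res = -2; return 16. Both give 16.
Sweeping the whole domain (64 inputs) finds no disagreement.
verdict: equivalent
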